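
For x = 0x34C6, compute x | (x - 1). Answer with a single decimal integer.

13511

x = 11010011000110 = 13510
x - 1 = 11010011000101
OR    = 11010011000111 = 13511
(x | (x - 1) sets all bits below the lowest set bit.)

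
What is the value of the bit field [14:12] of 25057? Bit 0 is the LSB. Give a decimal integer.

v = 110000111100001
Shift right by 12: 110
Mask low 3 bits: 110 = 6

6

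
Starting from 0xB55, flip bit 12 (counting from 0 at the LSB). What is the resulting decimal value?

6997

x = 0101101010101
bit 12 is currently 0; toggle it via x ^ (1 << 12) = x ^ 4096
→ 1101101010101 = 6997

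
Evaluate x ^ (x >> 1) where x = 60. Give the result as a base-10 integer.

x = 111100 = 60
x>>1 = 011110
XOR  = 100010 = 34
(x ^ (x >> 1) gives the standard binary-reflected Gray code of x.)

34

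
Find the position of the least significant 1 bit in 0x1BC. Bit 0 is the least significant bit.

2

0x1BC = 110111100
Trailing zeros: 2, so the lowest set bit is bit 2 (value 4).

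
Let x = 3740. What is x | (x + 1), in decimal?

3741

x = 111010011100 = 3740
x + 1 = 111010011101
OR    = 111010011101 = 3741
(x | (x + 1) sets the lowest cleared bit.)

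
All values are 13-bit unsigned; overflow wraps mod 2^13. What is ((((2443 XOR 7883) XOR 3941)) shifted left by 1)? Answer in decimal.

2443 = 0100110001011
7883 = 1111011001011
→ XOR → 1011101000000 = 5952
3941 = 0111101100101
→ XOR → 1100000100101 = 6181
→ shifted left by 1 (mod 2^13) → 1000001001010 = 4170

4170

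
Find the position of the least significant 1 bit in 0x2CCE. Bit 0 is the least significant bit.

0x2CCE = 10110011001110
Trailing zeros: 1, so the lowest set bit is bit 1 (value 2).

1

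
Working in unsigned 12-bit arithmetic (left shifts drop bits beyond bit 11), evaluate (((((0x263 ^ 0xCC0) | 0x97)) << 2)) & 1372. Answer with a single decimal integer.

0x263 = 001001100011
0xCC0 = 110011000000
→ ^ → 111010100011 = 3747
0x97 = 000010010111
→ | → 111010110111 = 3767
→ << 2 (mod 2^12) → 101011011100 = 2780
1372 = 010101011100
→ & → 000001011100 = 92

92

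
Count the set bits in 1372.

1372 = 10101011100
Count the 1s: 1 + 1 + 1 + 1 + 1 + 1 = 6

6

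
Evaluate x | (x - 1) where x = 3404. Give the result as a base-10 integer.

3407

x = 110101001100 = 3404
x - 1 = 110101001011
OR    = 110101001111 = 3407
(x | (x - 1) sets all bits below the lowest set bit.)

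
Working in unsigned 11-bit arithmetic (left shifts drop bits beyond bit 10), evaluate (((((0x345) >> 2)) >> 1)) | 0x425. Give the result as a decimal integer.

0x345 = 01101000101
→ >> 2 → 00011010001 = 209
→ >> 1 → 00001101000 = 104
0x425 = 10000100101
→ | → 10001101101 = 1133

1133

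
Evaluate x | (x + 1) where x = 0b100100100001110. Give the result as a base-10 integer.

x = 100100100001110 = 18702
x + 1 = 100100100001111
OR    = 100100100001111 = 18703
(x | (x + 1) sets the lowest cleared bit.)

18703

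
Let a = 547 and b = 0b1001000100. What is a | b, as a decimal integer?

615

547 = 1000100011
b = 1001000100
 OR → 1001100111 = 615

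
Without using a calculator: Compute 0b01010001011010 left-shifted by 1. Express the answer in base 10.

10420

x = 01010001011010
shift left by 1 → 10100010110100 = 10420
(equivalently, 5210 × 2^1 = 5210 × 2)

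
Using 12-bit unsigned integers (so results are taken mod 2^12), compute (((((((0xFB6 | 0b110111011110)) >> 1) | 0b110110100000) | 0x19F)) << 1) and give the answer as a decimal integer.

4094

0xFB6 = 111110110110
0b110111011110 = 110111011110
→ | → 111111111110 = 4094
→ >> 1 → 011111111111 = 2047
0b110110100000 = 110110100000
→ | → 111111111111 = 4095
0x19F = 000110011111
→ | → 111111111111 = 4095
→ << 1 (mod 2^12) → 111111111110 = 4094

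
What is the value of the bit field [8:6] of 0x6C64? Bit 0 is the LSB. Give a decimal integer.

1

v = 110110001100100
Shift right by 6: 110110001
Mask low 3 bits: 001 = 1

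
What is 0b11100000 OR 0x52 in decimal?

a = 11100000
0x52 = 01010010
 OR → 11110010 = 242

242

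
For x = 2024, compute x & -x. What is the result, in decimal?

8

x = 11111101000 = 2024
-x (two's complement) = …00000011000
AND   = 00000001000 = 8
(x & -x isolates the lowest set bit of x.)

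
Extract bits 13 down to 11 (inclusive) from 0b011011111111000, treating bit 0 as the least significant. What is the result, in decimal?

v = 011011111111000
Shift right by 11: 0110
Mask low 3 bits: 110 = 6

6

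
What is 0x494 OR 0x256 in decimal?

1750

0x494 = 10010010100
0x256 = 01001010110
 OR → 11011010110 = 1750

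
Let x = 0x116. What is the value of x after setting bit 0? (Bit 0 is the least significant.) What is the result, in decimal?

279

x = 0100010110
bit 0 is currently 0; set it via x | (1 << 0) = x | 1
→ 0100010111 = 279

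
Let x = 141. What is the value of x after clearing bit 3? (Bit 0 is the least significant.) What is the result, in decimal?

x = 010001101
bit 3 is currently 1; clear it via x & ~(1 << 3) = x & ~8
→ 010000101 = 133

133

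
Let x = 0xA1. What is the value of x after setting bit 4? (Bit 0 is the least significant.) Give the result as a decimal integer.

177

x = 010100001
bit 4 is currently 0; set it via x | (1 << 4) = x | 16
→ 010110001 = 177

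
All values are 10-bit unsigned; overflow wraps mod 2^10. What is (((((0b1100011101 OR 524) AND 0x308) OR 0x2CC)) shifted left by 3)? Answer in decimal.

608

0b1100011101 = 1100011101
524 = 1000001100
→ OR → 1100011101 = 797
0x308 = 1100001000
→ AND → 1100001000 = 776
0x2CC = 1011001100
→ OR → 1111001100 = 972
→ shifted left by 3 (mod 2^10) → 1001100000 = 608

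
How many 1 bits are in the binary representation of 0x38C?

5

0x38C = 1110001100
Count the 1s: 1 + 1 + 1 + 1 + 1 = 5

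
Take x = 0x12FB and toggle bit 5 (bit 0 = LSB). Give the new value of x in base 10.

4827

x = 001001011111011
bit 5 is currently 1; toggle it via x ^ (1 << 5) = x ^ 32
→ 001001011011011 = 4827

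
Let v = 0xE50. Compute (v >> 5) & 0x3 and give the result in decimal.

2

v = 0111001010000
Shift right by 5: 01110010
Mask low 2 bits: 10 = 2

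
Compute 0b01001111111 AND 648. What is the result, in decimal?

a = 1001111111
648 = 1010001000
AND → 1000001000 = 520

520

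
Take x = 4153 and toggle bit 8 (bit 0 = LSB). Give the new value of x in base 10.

x = 01000000111001
bit 8 is currently 0; toggle it via x ^ (1 << 8) = x ^ 256
→ 01000100111001 = 4409

4409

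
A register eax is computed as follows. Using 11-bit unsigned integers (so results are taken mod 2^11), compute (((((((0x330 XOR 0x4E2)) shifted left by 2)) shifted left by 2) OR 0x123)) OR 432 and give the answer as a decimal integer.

1459

0x330 = 01100110000
0x4E2 = 10011100010
→ XOR → 11111010010 = 2002
→ shifted left by 2 (mod 2^11) → 11101001000 = 1864
→ shifted left by 2 (mod 2^11) → 10100100000 = 1312
0x123 = 00100100011
→ OR → 10100100011 = 1315
432 = 00110110000
→ OR → 10110110011 = 1459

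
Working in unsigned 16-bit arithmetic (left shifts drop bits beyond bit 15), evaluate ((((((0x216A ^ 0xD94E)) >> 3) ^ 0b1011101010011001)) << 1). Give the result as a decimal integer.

0x216A = 0010000101101010
0xD94E = 1101100101001110
→ ^ → 1111100000100100 = 63524
→ >> 3 → 0001111100000100 = 7940
0b1011101010011001 = 1011101010011001
→ ^ → 1010010110011101 = 42397
→ << 1 (mod 2^16) → 0100101100111010 = 19258

19258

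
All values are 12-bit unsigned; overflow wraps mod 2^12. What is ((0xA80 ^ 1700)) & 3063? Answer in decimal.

2084

0xA80 = 101010000000
1700 = 011010100100
→ ^ → 110000100100 = 3108
3063 = 101111110111
→ & → 100000100100 = 2084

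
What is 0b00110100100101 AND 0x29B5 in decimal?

2341

a = 00110100100101
0x29B5 = 10100110110101
AND → 00100100100101 = 2341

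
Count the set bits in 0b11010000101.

5

n = 11010000101
Count the 1s: 1 + 1 + 1 + 1 + 1 = 5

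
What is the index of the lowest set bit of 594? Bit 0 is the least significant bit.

594 = 1001010010
Trailing zeros: 1, so the lowest set bit is bit 1 (value 2).

1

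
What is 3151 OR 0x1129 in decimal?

3151 = 0110001001111
0x1129 = 1000100101001
 OR → 1110101101111 = 7535

7535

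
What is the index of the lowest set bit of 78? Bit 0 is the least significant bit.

78 = 1001110
Trailing zeros: 1, so the lowest set bit is bit 1 (value 2).

1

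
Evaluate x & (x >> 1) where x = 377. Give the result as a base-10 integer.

x = 101111001 = 377
x>>1 = 010111100
AND  = 000111000 = 56
(x & (x >> 1) has a 1 wherever x has two consecutive 1 bits.)

56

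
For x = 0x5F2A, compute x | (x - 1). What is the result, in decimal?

x = 101111100101010 = 24362
x - 1 = 101111100101001
OR    = 101111100101011 = 24363
(x | (x - 1) sets all bits below the lowest set bit.)

24363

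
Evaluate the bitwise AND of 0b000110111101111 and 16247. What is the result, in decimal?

3431

a = 00110111101111
16247 = 11111101110111
AND → 00110101100111 = 3431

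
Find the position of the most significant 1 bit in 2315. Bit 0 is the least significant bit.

2315 = 100100001011
The topmost 1 is at position 11 (since 2^11 = 2048 ≤ 2315 < 4096).

11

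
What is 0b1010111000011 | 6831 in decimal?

8175

a = 1010111000011
6831 = 1101010101111
 OR → 1111111101111 = 8175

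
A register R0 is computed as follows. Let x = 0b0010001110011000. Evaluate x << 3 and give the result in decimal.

x = 00010001110011000
shift left by 3 → 10001110011000000 = 72896
(equivalently, 9112 × 2^3 = 9112 × 8)

72896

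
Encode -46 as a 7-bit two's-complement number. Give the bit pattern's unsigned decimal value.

46 in 7 bits: 0101110
Invert: 1010001
Add 1:  1010010 = 82
(Check: 2^7 - 46 = 128 - 46 = 82.)

82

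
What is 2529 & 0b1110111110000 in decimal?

2528

2529 = 0100111100001
b = 1110111110000
AND → 0100111100000 = 2528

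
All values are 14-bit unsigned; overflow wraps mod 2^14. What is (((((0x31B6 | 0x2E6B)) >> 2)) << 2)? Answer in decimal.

0x31B6 = 11000110110110
0x2E6B = 10111001101011
→ | → 11111111111111 = 16383
→ >> 2 → 00111111111111 = 4095
→ << 2 (mod 2^14) → 11111111111100 = 16380

16380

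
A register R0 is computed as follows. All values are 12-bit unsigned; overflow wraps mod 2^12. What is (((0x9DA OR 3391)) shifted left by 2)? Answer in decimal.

2044

0x9DA = 100111011010
3391 = 110100111111
→ OR → 110111111111 = 3583
→ shifted left by 2 (mod 2^12) → 011111111100 = 2044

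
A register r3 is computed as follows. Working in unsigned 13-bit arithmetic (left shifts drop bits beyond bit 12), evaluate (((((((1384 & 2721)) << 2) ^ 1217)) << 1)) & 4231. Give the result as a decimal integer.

130

1384 = 0010101101000
2721 = 0101010100001
→ & → 0000000100000 = 32
→ << 2 (mod 2^13) → 0000010000000 = 128
1217 = 0010011000001
→ ^ → 0010001000001 = 1089
→ << 1 (mod 2^13) → 0100010000010 = 2178
4231 = 1000010000111
→ & → 0000010000010 = 130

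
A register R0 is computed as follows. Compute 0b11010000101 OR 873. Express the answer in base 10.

a = 11010000101
873 = 01101101001
 OR → 11111101101 = 2029

2029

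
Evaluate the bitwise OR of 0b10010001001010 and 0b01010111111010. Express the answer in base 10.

13818

a = 10010001001010
b = 01010111111010
 OR → 11010111111010 = 13818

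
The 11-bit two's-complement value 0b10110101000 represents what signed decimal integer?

-600

pattern = 10110101000 (MSB is 1 ⇒ negative)
Invert: 01001010111, add 1 → 01001011000 = 600, so the value is -600.
(Equivalently: 1448 - 2^11 = 1448 - 2048 = -600.)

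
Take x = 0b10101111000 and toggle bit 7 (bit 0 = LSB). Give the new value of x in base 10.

1528

x = 10101111000
bit 7 is currently 0; toggle it via x ^ (1 << 7) = x ^ 128
→ 10111111000 = 1528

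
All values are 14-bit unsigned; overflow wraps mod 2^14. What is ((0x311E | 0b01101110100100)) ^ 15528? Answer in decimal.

1814

0x311E = 11000100011110
0b01101110100100 = 01101110100100
→ | → 11101110111110 = 15294
15528 = 11110010101000
→ ^ → 00011100010110 = 1814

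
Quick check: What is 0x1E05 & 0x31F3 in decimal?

4097

0x1E05 = 01111000000101
0x31F3 = 11000111110011
AND → 01000000000001 = 4097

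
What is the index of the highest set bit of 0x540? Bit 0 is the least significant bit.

0x540 = 10101000000
The topmost 1 is at position 10 (since 2^10 = 1024 ≤ 1344 < 2048).

10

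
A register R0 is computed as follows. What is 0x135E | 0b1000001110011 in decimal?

4991

0x135E = 1001101011110
b = 1000001110011
 OR → 1001101111111 = 4991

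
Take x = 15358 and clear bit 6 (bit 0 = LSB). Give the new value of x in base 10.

x = 11101111111110
bit 6 is currently 1; clear it via x & ~(1 << 6) = x & ~64
→ 11101110111110 = 15294

15294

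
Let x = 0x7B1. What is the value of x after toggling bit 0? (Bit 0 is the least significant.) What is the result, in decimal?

1968

x = 11110110001
bit 0 is currently 1; toggle it via x ^ (1 << 0) = x ^ 1
→ 11110110000 = 1968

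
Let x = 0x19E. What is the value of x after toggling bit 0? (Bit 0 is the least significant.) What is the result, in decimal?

x = 110011110
bit 0 is currently 0; toggle it via x ^ (1 << 0) = x ^ 1
→ 110011111 = 415

415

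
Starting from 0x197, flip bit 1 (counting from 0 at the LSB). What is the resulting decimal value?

405

x = 110010111
bit 1 is currently 1; toggle it via x ^ (1 << 1) = x ^ 2
→ 110010101 = 405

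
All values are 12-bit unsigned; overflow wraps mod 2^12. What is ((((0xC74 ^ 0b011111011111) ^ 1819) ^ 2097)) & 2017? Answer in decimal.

1153

0xC74 = 110001110100
0b011111011111 = 011111011111
→ ^ → 101110101011 = 2987
1819 = 011100011011
→ ^ → 110010110000 = 3248
2097 = 100000110001
→ ^ → 010010000001 = 1153
2017 = 011111100001
→ & → 010010000001 = 1153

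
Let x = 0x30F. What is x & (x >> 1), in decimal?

x = 1100001111 = 783
x>>1 = 0110000111
AND  = 0100000111 = 263
(x & (x >> 1) has a 1 wherever x has two consecutive 1 bits.)

263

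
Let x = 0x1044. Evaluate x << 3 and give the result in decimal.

33312

0x1044 = 0001000001000100
shift left by 3 → 1000001000100000 = 33312
(equivalently, 4164 × 2^3 = 4164 × 8)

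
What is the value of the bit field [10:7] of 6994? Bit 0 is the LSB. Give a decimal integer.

6

v = 01101101010010
Shift right by 7: 0110110
Mask low 4 bits: 0110 = 6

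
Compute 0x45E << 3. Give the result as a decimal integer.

8944

0x45E = 00010001011110
shift left by 3 → 10001011110000 = 8944
(equivalently, 1118 × 2^3 = 1118 × 8)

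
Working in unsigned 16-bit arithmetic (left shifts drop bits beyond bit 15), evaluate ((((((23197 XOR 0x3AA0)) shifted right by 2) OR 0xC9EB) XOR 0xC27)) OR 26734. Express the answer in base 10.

23197 = 0101101010011101
0x3AA0 = 0011101010100000
→ XOR → 0110000000111101 = 24637
→ shifted right by 2 → 0001100000001111 = 6159
0xC9EB = 1100100111101011
→ OR → 1101100111101111 = 55791
0xC27 = 0000110000100111
→ XOR → 1101010111001000 = 54728
26734 = 0110100001101110
→ OR → 1111110111101110 = 65006

65006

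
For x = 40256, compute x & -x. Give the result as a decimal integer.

x = 1001110101000000 = 40256
-x (two's complement) = …0110001011000000
AND   = 0000000001000000 = 64
(x & -x isolates the lowest set bit of x.)

64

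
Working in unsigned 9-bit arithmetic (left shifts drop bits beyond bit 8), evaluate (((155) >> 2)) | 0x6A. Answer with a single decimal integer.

155 = 010011011
→ >> 2 → 000100110 = 38
0x6A = 001101010
→ | → 001101110 = 110

110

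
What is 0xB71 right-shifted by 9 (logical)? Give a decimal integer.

0xB71 = 101101110001
shift right by 9 → 000000000101 = 5
(equivalently, floor(2929 / 512))

5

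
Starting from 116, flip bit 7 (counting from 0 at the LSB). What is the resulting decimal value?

244

x = 00001110100
bit 7 is currently 0; toggle it via x ^ (1 << 7) = x ^ 128
→ 00011110100 = 244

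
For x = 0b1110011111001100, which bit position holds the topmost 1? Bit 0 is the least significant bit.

15

0b1110011111001100 = 1110011111001100
The topmost 1 is at position 15 (since 2^15 = 32768 ≤ 59340 < 65536).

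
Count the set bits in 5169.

5169 = 1010000110001
Count the 1s: 1 + 1 + 1 + 1 + 1 = 5

5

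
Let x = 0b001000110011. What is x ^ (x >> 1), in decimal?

x = 1000110011 = 563
x>>1 = 0100011001
XOR  = 1100101010 = 810
(x ^ (x >> 1) gives the standard binary-reflected Gray code of x.)

810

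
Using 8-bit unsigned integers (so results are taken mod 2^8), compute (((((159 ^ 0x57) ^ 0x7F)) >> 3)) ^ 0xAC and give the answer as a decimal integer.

186

159 = 10011111
0x57 = 01010111
→ ^ → 11001000 = 200
0x7F = 01111111
→ ^ → 10110111 = 183
→ >> 3 → 00010110 = 22
0xAC = 10101100
→ ^ → 10111010 = 186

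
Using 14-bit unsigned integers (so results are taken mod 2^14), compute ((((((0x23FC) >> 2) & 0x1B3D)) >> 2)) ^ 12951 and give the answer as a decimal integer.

12440

0x23FC = 10001111111100
→ >> 2 → 00100011111111 = 2303
0x1B3D = 01101100111101
→ & → 00100000111101 = 2109
→ >> 2 → 00001000001111 = 527
12951 = 11001010010111
→ ^ → 11000010011000 = 12440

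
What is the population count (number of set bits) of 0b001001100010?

4

n = 1001100010
Count the 1s: 1 + 1 + 1 + 1 = 4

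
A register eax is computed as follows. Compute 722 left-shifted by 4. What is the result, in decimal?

11552

722 = 00001011010010
shift left by 4 → 10110100100000 = 11552
(equivalently, 722 × 2^4 = 722 × 16)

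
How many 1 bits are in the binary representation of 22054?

22054 = 101011000100110
Count the 1s: 1 + 1 + 1 + 1 + 1 + 1 + 1 = 7

7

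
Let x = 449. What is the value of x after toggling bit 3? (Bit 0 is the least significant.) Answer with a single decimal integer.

x = 111000001
bit 3 is currently 0; toggle it via x ^ (1 << 3) = x ^ 8
→ 111001001 = 457

457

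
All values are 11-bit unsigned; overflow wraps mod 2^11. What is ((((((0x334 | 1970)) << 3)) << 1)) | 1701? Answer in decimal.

2021

0x334 = 01100110100
1970 = 11110110010
→ | → 11110110110 = 1974
→ << 3 (mod 2^11) → 10110110000 = 1456
→ << 1 (mod 2^11) → 01101100000 = 864
1701 = 11010100101
→ | → 11111100101 = 2021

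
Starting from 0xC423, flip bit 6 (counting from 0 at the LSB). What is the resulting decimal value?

x = 1100010000100011
bit 6 is currently 0; toggle it via x ^ (1 << 6) = x ^ 64
→ 1100010001100011 = 50275

50275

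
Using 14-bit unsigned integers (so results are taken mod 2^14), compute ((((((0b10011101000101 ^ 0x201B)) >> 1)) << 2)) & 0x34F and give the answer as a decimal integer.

0b10011101000101 = 10011101000101
0x201B = 10000000011011
→ ^ → 00011101011110 = 1886
→ >> 1 → 00001110101111 = 943
→ << 2 (mod 2^14) → 00111010111100 = 3772
0x34F = 00001101001111
→ & → 00001000001100 = 524

524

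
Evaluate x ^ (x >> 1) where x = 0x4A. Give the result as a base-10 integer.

x = 1001010 = 74
x>>1 = 0100101
XOR  = 1101111 = 111
(x ^ (x >> 1) gives the standard binary-reflected Gray code of x.)

111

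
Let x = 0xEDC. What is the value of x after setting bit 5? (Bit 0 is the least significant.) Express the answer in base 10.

3836

x = 111011011100
bit 5 is currently 0; set it via x | (1 << 5) = x | 32
→ 111011111100 = 3836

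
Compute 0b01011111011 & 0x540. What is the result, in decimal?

a = 01011111011
0x540 = 10101000000
AND → 00001000000 = 64

64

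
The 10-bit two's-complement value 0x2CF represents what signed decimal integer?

-305

pattern = 1011001111 (MSB is 1 ⇒ negative)
Invert: 0100110000, add 1 → 0100110001 = 305, so the value is -305.
(Equivalently: 719 - 2^10 = 719 - 1024 = -305.)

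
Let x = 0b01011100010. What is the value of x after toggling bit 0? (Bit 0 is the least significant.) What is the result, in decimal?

x = 01011100010
bit 0 is currently 0; toggle it via x ^ (1 << 0) = x ^ 1
→ 01011100011 = 739

739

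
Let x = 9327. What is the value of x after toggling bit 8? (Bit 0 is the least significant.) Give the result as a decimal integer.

x = 10010001101111
bit 8 is currently 0; toggle it via x ^ (1 << 8) = x ^ 256
→ 10010101101111 = 9583

9583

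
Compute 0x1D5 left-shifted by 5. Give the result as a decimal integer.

15008

0x1D5 = 00000111010101
shift left by 5 → 11101010100000 = 15008
(equivalently, 469 × 2^5 = 469 × 32)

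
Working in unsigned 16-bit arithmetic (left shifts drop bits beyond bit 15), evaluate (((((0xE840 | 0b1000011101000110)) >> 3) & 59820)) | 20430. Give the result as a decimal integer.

20462

0xE840 = 1110100001000000
0b1000011101000110 = 1000011101000110
→ | → 1110111101000110 = 61254
→ >> 3 → 0001110111101000 = 7656
59820 = 1110100110101100
→ & → 0000100110101000 = 2472
20430 = 0100111111001110
→ | → 0100111111101110 = 20462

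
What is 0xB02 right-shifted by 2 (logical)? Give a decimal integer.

0xB02 = 101100000010
shift right by 2 → 001011000000 = 704
(equivalently, floor(2818 / 4))

704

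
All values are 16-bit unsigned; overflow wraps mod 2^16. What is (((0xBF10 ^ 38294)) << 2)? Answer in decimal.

0xBF10 = 1011111100010000
38294 = 1001010110010110
→ ^ → 0010101010000110 = 10886
→ << 2 (mod 2^16) → 1010101000011000 = 43544

43544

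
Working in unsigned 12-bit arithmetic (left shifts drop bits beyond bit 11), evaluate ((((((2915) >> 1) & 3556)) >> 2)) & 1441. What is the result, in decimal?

2915 = 101101100011
→ >> 1 → 010110110001 = 1457
3556 = 110111100100
→ & → 010110100000 = 1440
→ >> 2 → 000101101000 = 360
1441 = 010110100001
→ & → 000100100000 = 288

288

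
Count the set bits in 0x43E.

0x43E = 10000111110
Count the 1s: 1 + 1 + 1 + 1 + 1 + 1 = 6

6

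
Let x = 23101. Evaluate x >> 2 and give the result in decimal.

23101 = 101101000111101
shift right by 2 → 001011010001111 = 5775
(equivalently, floor(23101 / 4))

5775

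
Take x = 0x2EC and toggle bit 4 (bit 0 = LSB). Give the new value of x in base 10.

x = 1011101100
bit 4 is currently 0; toggle it via x ^ (1 << 4) = x ^ 16
→ 1011111100 = 764

764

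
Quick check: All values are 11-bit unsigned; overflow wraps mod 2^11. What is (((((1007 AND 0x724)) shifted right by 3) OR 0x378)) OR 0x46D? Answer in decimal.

1917

1007 = 01111101111
0x724 = 11100100100
→ AND → 01100100100 = 804
→ shifted right by 3 → 00001100100 = 100
0x378 = 01101111000
→ OR → 01101111100 = 892
0x46D = 10001101101
→ OR → 11101111101 = 1917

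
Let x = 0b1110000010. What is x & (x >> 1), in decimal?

x = 1110000010 = 898
x>>1 = 0111000001
AND  = 0110000000 = 384
(x & (x >> 1) has a 1 wherever x has two consecutive 1 bits.)

384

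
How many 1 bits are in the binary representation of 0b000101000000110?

n = 101000000110
Count the 1s: 1 + 1 + 1 + 1 = 4

4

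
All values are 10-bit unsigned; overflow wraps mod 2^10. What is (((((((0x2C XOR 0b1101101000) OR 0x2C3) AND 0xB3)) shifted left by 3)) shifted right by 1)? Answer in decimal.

12

0x2C = 0000101100
0b1101101000 = 1101101000
→ XOR → 1101000100 = 836
0x2C3 = 1011000011
→ OR → 1111000111 = 967
0xB3 = 0010110011
→ AND → 0010000011 = 131
→ shifted left by 3 (mod 2^10) → 0000011000 = 24
→ shifted right by 1 → 0000001100 = 12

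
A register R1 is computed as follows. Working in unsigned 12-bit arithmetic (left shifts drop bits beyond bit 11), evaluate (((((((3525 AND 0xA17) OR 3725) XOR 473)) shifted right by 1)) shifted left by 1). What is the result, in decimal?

3525 = 110111000101
0xA17 = 101000010111
→ AND → 100000000101 = 2053
3725 = 111010001101
→ OR → 111010001101 = 3725
473 = 000111011001
→ XOR → 111101010100 = 3924
→ shifted right by 1 → 011110101010 = 1962
→ shifted left by 1 (mod 2^12) → 111101010100 = 3924

3924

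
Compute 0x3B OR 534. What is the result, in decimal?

575

0x3B = 0000111011
534 = 1000010110
 OR → 1000111111 = 575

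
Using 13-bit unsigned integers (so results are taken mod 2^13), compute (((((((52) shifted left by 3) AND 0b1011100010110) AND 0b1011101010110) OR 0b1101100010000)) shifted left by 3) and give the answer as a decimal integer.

52 = 0000000110100
→ shifted left by 3 (mod 2^13) → 0000110100000 = 416
0b1011100010110 = 1011100010110
→ AND → 0000100000000 = 256
0b1011101010110 = 1011101010110
→ AND → 0000100000000 = 256
0b1101100010000 = 1101100010000
→ OR → 1101100010000 = 6928
→ shifted left by 3 (mod 2^13) → 1100010000000 = 6272

6272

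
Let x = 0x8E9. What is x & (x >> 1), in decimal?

96

x = 100011101001 = 2281
x>>1 = 010001110100
AND  = 000001100000 = 96
(x & (x >> 1) has a 1 wherever x has two consecutive 1 bits.)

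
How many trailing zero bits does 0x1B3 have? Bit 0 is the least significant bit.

0

0x1B3 = 110110011
Trailing zeros: 0, so the lowest set bit is bit 0 (value 1).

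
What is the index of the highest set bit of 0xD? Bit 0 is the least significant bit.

0xD = 1101
The topmost 1 is at position 3 (since 2^3 = 8 ≤ 13 < 16).

3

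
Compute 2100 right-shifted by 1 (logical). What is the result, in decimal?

2100 = 100000110100
shift right by 1 → 010000011010 = 1050
(equivalently, floor(2100 / 2))

1050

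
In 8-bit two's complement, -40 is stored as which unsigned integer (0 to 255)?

216

40 in 8 bits: 00101000
Invert: 11010111
Add 1:  11011000 = 216
(Check: 2^8 - 40 = 256 - 40 = 216.)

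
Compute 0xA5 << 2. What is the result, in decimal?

0xA5 = 0010100101
shift left by 2 → 1010010100 = 660
(equivalently, 165 × 2^2 = 165 × 4)

660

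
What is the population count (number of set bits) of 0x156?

0x156 = 101010110
Count the 1s: 1 + 1 + 1 + 1 + 1 = 5

5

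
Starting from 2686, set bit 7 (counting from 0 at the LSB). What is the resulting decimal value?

2814

x = 101001111110
bit 7 is currently 0; set it via x | (1 << 7) = x | 128
→ 101011111110 = 2814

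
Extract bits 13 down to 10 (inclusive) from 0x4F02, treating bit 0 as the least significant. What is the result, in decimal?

v = 100111100000010
Shift right by 10: 10011
Mask low 4 bits: 0011 = 3

3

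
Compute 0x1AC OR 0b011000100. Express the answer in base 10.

492

0x1AC = 110101100
b = 011000100
 OR → 111101100 = 492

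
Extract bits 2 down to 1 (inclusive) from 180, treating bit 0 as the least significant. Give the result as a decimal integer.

v = 10110100
Shift right by 1: 1011010
Mask low 2 bits: 10 = 2

2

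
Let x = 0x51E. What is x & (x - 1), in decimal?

x = 10100011110 = 1310
x - 1 = 10100011101
AND   = 10100011100 = 1308
(x & (x - 1) clears the lowest set bit of x.)

1308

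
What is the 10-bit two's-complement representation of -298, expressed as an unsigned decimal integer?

726

298 in 10 bits: 0100101010
Invert: 1011010101
Add 1:  1011010110 = 726
(Check: 2^10 - 298 = 1024 - 298 = 726.)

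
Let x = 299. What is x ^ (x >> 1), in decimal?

x = 100101011 = 299
x>>1 = 010010101
XOR  = 110111110 = 446
(x ^ (x >> 1) gives the standard binary-reflected Gray code of x.)

446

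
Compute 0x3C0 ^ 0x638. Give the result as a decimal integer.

1528

0x3C0 = 01111000000
0x638 = 11000111000
XOR → 10111111000 = 1528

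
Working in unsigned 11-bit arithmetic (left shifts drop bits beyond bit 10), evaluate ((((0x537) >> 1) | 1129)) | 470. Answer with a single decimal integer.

2047

0x537 = 10100110111
→ >> 1 → 01010011011 = 667
1129 = 10001101001
→ | → 11011111011 = 1787
470 = 00111010110
→ | → 11111111111 = 2047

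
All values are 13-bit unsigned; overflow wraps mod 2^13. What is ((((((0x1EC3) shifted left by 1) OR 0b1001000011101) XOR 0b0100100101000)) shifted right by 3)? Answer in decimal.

726

0x1EC3 = 1111011000011
→ shifted left by 1 (mod 2^13) → 1110110000110 = 7558
0b1001000011101 = 1001000011101
→ OR → 1111110011111 = 8095
0b0100100101000 = 0100100101000
→ XOR → 1011010110111 = 5815
→ shifted right by 3 → 0001011010110 = 726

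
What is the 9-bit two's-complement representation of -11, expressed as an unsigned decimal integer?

11 in 9 bits: 000001011
Invert: 111110100
Add 1:  111110101 = 501
(Check: 2^9 - 11 = 512 - 11 = 501.)

501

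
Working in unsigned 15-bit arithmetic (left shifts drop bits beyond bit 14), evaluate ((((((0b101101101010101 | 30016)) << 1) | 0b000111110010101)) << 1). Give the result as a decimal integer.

32638

0b101101101010101 = 101101101010101
30016 = 111010101000000
→ | → 111111101010101 = 32597
→ << 1 (mod 2^15) → 111111010101010 = 32426
0b000111110010101 = 000111110010101
→ | → 111111110111111 = 32703
→ << 1 (mod 2^15) → 111111101111110 = 32638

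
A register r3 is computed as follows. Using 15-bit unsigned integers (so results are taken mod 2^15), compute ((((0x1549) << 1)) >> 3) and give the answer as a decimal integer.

0x1549 = 001010101001001
→ << 1 (mod 2^15) → 010101010010010 = 10898
→ >> 3 → 000010101010010 = 1362

1362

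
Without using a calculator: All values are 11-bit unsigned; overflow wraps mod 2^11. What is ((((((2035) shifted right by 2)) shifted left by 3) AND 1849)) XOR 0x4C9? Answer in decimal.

1001

2035 = 11111110011
→ shifted right by 2 → 00111111100 = 508
→ shifted left by 3 (mod 2^11) → 11111100000 = 2016
1849 = 11100111001
→ AND → 11100100000 = 1824
0x4C9 = 10011001001
→ XOR → 01111101001 = 1001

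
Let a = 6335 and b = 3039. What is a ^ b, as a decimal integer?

4960

6335 = 1100010111111
3039 = 0101111011111
XOR → 1001101100000 = 4960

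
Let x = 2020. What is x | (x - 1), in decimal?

x = 11111100100 = 2020
x - 1 = 11111100011
OR    = 11111100111 = 2023
(x | (x - 1) sets all bits below the lowest set bit.)

2023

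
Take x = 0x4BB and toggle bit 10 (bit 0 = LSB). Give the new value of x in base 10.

187

x = 00010010111011
bit 10 is currently 1; toggle it via x ^ (1 << 10) = x ^ 1024
→ 00000010111011 = 187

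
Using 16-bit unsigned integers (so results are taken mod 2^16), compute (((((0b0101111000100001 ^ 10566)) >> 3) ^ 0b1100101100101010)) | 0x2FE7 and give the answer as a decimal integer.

0b0101111000100001 = 0101111000100001
10566 = 0010100101000110
→ ^ → 0111011101100111 = 30567
→ >> 3 → 0000111011101100 = 3820
0b1100101100101010 = 1100101100101010
→ ^ → 1100010111000110 = 50630
0x2FE7 = 0010111111100111
→ | → 1110111111100111 = 61415

61415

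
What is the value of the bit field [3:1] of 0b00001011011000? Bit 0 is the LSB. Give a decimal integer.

v = 00001011011000
Shift right by 1: 0000101101100
Mask low 3 bits: 100 = 4

4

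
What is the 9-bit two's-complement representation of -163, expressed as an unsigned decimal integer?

349

163 in 9 bits: 010100011
Invert: 101011100
Add 1:  101011101 = 349
(Check: 2^9 - 163 = 512 - 163 = 349.)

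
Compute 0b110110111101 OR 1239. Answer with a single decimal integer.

3583

a = 110110111101
1239 = 010011010111
 OR → 110111111111 = 3583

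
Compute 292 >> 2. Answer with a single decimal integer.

292 = 100100100
shift right by 2 → 001001001 = 73
(equivalently, floor(292 / 4))

73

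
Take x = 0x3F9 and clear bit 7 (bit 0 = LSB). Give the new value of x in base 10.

x = 01111111001
bit 7 is currently 1; clear it via x & ~(1 << 7) = x & ~128
→ 01101111001 = 889

889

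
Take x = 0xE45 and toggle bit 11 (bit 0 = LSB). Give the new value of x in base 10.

1605

x = 111001000101
bit 11 is currently 1; toggle it via x ^ (1 << 11) = x ^ 2048
→ 011001000101 = 1605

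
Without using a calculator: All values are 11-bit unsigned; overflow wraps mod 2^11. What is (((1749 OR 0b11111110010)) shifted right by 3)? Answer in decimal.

1749 = 11011010101
0b11111110010 = 11111110010
→ OR → 11111110111 = 2039
→ shifted right by 3 → 00011111110 = 254

254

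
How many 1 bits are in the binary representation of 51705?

51705 = 1100100111111001
Count the 1s: 1 + 1 + 1 + 1 + 1 + 1 + 1 + 1 + 1 + 1 = 10

10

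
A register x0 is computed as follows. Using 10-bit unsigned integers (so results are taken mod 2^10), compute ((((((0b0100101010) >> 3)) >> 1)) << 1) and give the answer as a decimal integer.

0b0100101010 = 0100101010
→ >> 3 → 0000100101 = 37
→ >> 1 → 0000010010 = 18
→ << 1 (mod 2^10) → 0000100100 = 36

36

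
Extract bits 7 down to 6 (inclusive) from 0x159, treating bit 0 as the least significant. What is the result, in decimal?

1

v = 101011001
Shift right by 6: 101
Mask low 2 bits: 01 = 1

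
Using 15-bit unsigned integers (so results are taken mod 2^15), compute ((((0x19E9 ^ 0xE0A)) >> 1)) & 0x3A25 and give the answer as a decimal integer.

2593

0x19E9 = 001100111101001
0xE0A = 000111000001010
→ ^ → 001011111100011 = 6115
→ >> 1 → 000101111110001 = 3057
0x3A25 = 011101000100101
→ & → 000101000100001 = 2593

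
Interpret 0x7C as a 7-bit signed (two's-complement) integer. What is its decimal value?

-4

pattern = 1111100 (MSB is 1 ⇒ negative)
Invert: 0000011, add 1 → 0000100 = 4, so the value is -4.
(Equivalently: 124 - 2^7 = 124 - 128 = -4.)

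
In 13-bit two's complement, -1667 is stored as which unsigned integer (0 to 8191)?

1667 in 13 bits: 0011010000011
Invert: 1100101111100
Add 1:  1100101111101 = 6525
(Check: 2^13 - 1667 = 8192 - 1667 = 6525.)

6525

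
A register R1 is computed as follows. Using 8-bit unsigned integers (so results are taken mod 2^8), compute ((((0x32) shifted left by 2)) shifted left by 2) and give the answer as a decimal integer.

32

0x32 = 00110010
→ shifted left by 2 (mod 2^8) → 11001000 = 200
→ shifted left by 2 (mod 2^8) → 00100000 = 32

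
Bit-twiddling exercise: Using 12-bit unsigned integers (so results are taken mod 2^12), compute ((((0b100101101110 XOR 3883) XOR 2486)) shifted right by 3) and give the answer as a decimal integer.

510

0b100101101110 = 100101101110
3883 = 111100101011
→ XOR → 011001000101 = 1605
2486 = 100110110110
→ XOR → 111111110011 = 4083
→ shifted right by 3 → 000111111110 = 510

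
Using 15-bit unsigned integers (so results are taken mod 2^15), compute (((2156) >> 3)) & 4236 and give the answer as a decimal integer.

12

2156 = 000100001101100
→ >> 3 → 000000100001101 = 269
4236 = 001000010001100
→ & → 000000000001100 = 12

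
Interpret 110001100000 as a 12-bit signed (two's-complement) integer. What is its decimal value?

-928

pattern = 110001100000 (MSB is 1 ⇒ negative)
Invert: 001110011111, add 1 → 001110100000 = 928, so the value is -928.
(Equivalently: 3168 - 2^12 = 3168 - 4096 = -928.)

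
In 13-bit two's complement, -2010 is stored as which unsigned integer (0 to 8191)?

6182

2010 in 13 bits: 0011111011010
Invert: 1100000100101
Add 1:  1100000100110 = 6182
(Check: 2^13 - 2010 = 8192 - 2010 = 6182.)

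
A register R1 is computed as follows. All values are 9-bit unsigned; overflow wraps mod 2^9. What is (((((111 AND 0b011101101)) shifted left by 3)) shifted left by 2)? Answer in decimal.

111 = 001101111
0b011101101 = 011101101
→ AND → 001101101 = 109
→ shifted left by 3 (mod 2^9) → 101101000 = 360
→ shifted left by 2 (mod 2^9) → 110100000 = 416

416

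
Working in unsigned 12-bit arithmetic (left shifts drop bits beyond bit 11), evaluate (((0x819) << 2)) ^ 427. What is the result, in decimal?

0x819 = 100000011001
→ << 2 (mod 2^12) → 000001100100 = 100
427 = 000110101011
→ ^ → 000111001111 = 463

463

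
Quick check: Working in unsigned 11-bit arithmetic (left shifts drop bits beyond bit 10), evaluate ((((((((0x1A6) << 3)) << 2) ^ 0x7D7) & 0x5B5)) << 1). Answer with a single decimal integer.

554

0x1A6 = 00110100110
→ << 3 (mod 2^11) → 10100110000 = 1328
→ << 2 (mod 2^11) → 10011000000 = 1216
0x7D7 = 11111010111
→ ^ → 01100010111 = 791
0x5B5 = 10110110101
→ & → 00100010101 = 277
→ << 1 (mod 2^11) → 01000101010 = 554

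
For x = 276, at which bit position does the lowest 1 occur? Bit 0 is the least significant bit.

2

276 = 100010100
Trailing zeros: 2, so the lowest set bit is bit 2 (value 4).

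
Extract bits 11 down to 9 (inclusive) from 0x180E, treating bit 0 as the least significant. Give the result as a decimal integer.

4

v = 01100000001110
Shift right by 9: 01100
Mask low 3 bits: 100 = 4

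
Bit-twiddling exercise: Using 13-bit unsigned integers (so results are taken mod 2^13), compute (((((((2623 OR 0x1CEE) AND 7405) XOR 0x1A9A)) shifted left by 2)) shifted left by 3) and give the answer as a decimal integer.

3808

2623 = 0101000111111
0x1CEE = 1110011101110
→ OR → 1111011111111 = 7935
7405 = 1110011101101
→ AND → 1110011101101 = 7405
0x1A9A = 1101010011010
→ XOR → 0011001110111 = 1655
→ shifted left by 2 (mod 2^13) → 1100111011100 = 6620
→ shifted left by 3 (mod 2^13) → 0111011100000 = 3808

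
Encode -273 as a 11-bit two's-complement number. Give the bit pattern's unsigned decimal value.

1775

273 in 11 bits: 00100010001
Invert: 11011101110
Add 1:  11011101111 = 1775
(Check: 2^11 - 273 = 2048 - 273 = 1775.)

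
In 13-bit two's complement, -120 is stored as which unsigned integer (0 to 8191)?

120 in 13 bits: 0000001111000
Invert: 1111110000111
Add 1:  1111110001000 = 8072
(Check: 2^13 - 120 = 8192 - 120 = 8072.)

8072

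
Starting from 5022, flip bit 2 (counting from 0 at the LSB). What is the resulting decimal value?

5018

x = 001001110011110
bit 2 is currently 1; toggle it via x ^ (1 << 2) = x ^ 4
→ 001001110011010 = 5018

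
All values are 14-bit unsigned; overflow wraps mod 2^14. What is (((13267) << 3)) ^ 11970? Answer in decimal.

13267 = 11001111010011
→ << 3 (mod 2^14) → 01111010011000 = 7832
11970 = 10111011000010
→ ^ → 11000001011010 = 12378

12378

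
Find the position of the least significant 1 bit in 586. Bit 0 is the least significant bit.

586 = 1001001010
Trailing zeros: 1, so the lowest set bit is bit 1 (value 2).

1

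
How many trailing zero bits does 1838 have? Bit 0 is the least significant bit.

1

1838 = 11100101110
Trailing zeros: 1, so the lowest set bit is bit 1 (value 2).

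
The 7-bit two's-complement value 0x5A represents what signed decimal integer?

pattern = 1011010 (MSB is 1 ⇒ negative)
Invert: 0100101, add 1 → 0100110 = 38, so the value is -38.
(Equivalently: 90 - 2^7 = 90 - 128 = -38.)

-38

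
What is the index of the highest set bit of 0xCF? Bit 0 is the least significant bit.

0xCF = 11001111
The topmost 1 is at position 7 (since 2^7 = 128 ≤ 207 < 256).

7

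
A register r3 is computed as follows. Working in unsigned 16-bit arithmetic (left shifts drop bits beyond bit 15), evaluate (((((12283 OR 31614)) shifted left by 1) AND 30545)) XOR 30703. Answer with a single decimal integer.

12283 = 0010111111111011
31614 = 0111101101111110
→ OR → 0111111111111111 = 32767
→ shifted left by 1 (mod 2^16) → 1111111111111110 = 65534
30545 = 0111011101010001
→ AND → 0111011101010000 = 30544
30703 = 0111011111101111
→ XOR → 0000000010111111 = 191

191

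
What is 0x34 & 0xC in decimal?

4

0x34 = 110100
0xC = 001100
AND → 000100 = 4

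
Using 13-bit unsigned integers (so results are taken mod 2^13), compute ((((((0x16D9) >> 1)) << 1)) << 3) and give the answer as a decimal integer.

0x16D9 = 1011011011001
→ >> 1 → 0101101101100 = 2924
→ << 1 (mod 2^13) → 1011011011000 = 5848
→ << 3 (mod 2^13) → 1011011000000 = 5824

5824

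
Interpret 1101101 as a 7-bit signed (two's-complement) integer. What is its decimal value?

pattern = 1101101 (MSB is 1 ⇒ negative)
Invert: 0010010, add 1 → 0010011 = 19, so the value is -19.
(Equivalently: 109 - 2^7 = 109 - 128 = -19.)

-19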